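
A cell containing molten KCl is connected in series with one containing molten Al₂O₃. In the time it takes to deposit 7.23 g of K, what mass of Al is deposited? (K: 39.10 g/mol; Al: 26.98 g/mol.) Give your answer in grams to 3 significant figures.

1.66 g

n(K) = 7.23 / 39.10 = 0.1849 mol
K⁺ + e⁻ → K, so n(e⁻) = 0.1849 mol
Since the cells are in series, n(e⁻) in the Al cell is also 0.1849 mol.
Al³⁺ + 3e⁻ → Al, so n(Al) = 0.1849 / 3 = 0.06163 mol
m(Al) = 0.06163 × 26.98 = 1.66 g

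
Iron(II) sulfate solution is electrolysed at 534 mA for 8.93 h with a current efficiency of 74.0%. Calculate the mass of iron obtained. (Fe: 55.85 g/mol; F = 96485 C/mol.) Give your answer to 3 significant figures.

3.68 g

Q = 0.534 × 32148 = 17170 C
n(e⁻) = 17170 / 96485 = 0.1780 mol
Fe²⁺ + 2e⁻ → Fe, so theoretical m(Fe) = 0.08900 × 55.85 = 4.971 g
Actual mass = 74.0% × 4.971 = 3.68 g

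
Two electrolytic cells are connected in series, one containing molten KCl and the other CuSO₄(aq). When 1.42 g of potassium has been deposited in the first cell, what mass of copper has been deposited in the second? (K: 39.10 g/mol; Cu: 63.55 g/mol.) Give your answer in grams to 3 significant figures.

1.15 g

n(K) = 1.42 / 39.10 = 0.03632 mol
K⁺ + e⁻ → K, so n(e⁻) = 0.03632 mol
In series, the same 0.03632 mol of electrons flows through the second cell.
Cu²⁺ + 2e⁻ → Cu, so n(Cu) = 0.03632 / 2 = 0.01816 mol
m(Cu) = 0.01816 × 63.55 = 1.15 g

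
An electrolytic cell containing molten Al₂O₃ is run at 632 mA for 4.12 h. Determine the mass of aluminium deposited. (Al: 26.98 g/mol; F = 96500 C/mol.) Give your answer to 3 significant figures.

Q = 0.632 A × 14832 s = 9374 C
Moles of electrons = 9374 / 96500 = 0.09714 mol
Al³⁺ + 3e⁻ → Al, so n(Al) = 0.09714 / 3 = 0.03238 mol
m = 0.03238 × 26.98 = 0.874 g

0.874 g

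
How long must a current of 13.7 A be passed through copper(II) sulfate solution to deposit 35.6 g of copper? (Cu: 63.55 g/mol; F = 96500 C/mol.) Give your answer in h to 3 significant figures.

2.19 h

n(Cu) = 35.6 / 63.55 = 0.5602 mol
Cu²⁺ + 2e⁻ → Cu, so n(e⁻) = 2 × 0.5602 = 1.120 mol
Q = 1.120 × 96500 = 1.081×10^5 C
t = Q / I = 1.081×10^5 / 13.7 = 7891 s = 2.19 h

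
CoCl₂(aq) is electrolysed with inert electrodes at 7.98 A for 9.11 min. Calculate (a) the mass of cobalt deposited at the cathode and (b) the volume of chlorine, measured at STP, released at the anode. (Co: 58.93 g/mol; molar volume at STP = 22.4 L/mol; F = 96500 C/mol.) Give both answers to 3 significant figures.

Q = 7.98 × 546.6 = 4362 C; n(e⁻) = 4362 / 96500 = 0.04520 mol
Cathode: Co²⁺ + 2e⁻ → Co → n(Co) = 0.04520/2 = 0.02260 mol → 1.33 g
Anode: 2Cl⁻ → Cl₂ + 2e⁻ → n(Cl₂) = 0.04520/2 = 0.02260 mol → 0.506 L

1.33 g Co; 0.506 L Cl₂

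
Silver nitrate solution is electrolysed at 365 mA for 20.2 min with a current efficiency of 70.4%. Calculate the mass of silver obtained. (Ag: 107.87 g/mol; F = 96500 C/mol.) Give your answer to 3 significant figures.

Q = 0.365 × 1212 = 442.4 C
n(e⁻) = 442.4 / 96500 = 0.004584 mol
Ag⁺ + e⁻ → Ag, so theoretical m(Ag) = 0.004584 × 107.87 = 0.4945 g
Actual mass = 70.4% × 0.4945 = 0.348 g

0.348 g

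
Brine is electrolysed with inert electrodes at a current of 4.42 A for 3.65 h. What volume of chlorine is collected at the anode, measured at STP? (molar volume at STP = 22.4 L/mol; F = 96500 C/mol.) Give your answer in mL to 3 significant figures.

Charge passed = 4.42 × 13140 = 58080 C
n(e⁻) = Q/F = 58080/96500 = 0.6019 mol
2Cl⁻ → Cl₂ + 2e⁻, so n(Cl₂) = 0.6019 / 2 = 0.3010 mol
V = 0.3010 × 22.4 = 6.742 L
= 6740 mL

6740 mL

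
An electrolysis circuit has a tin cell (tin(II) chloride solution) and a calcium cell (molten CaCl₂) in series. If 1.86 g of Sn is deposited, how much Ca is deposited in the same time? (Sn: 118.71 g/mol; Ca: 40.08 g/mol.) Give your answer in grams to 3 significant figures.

n(Sn) = 1.86 / 118.71 = 0.01567 mol
Sn²⁺ + 2e⁻ → Sn, so n(e⁻) = 2 × 0.01567 = 0.03134 mol
In series, the same 0.03134 mol of electrons flows through the second cell.
Ca²⁺ + 2e⁻ → Ca, so n(Ca) = 0.03134 / 2 = 0.01567 mol
m(Ca) = 0.01567 × 40.08 = 0.628 g

0.628 g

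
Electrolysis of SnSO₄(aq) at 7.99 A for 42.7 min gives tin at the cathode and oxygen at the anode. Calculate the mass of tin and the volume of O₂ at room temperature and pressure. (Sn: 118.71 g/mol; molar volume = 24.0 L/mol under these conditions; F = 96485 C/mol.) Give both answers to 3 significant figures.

Q = 7.99 × 2562 = 20470 C; n(e⁻) = 20470 / 96485 = 0.2122 mol
Cathode: Sn²⁺ + 2e⁻ → Sn → n(Sn) = 0.2122/2 = 0.1061 mol → 12.6 g
Anode: 2H₂O → O₂ + 4H⁺ + 4e⁻ → n(O₂) = 0.2122/4 = 0.05305 mol → 1.27 L

12.6 g Sn; 1.27 L O₂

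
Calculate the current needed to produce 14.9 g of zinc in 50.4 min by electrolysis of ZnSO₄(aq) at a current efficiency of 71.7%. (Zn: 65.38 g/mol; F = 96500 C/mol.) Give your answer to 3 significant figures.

n(Zn) = 14.9 / 65.38 = 0.2279 mol
Zn²⁺ + 2e⁻ → Zn, so n(e⁻) = 2 × 0.2279 = 0.4558 mol
Q = 0.4558 × 96500 / 0.717 = 61350 C
I = Q / t = 61350 / 3024 s = 20.3 A

20.3 A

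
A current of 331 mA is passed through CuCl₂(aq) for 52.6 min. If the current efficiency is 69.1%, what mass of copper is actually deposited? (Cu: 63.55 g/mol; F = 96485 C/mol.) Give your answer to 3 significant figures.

Q = 0.331 × 3156 = 1045 C
n(e⁻) = 1045 / 96485 = 0.01083 mol
Cu²⁺ + 2e⁻ → Cu, so theoretical m(Cu) = 0.005415 × 63.55 = 0.3441 g
Actual mass = 69.1% × 0.3441 = 0.238 g

0.238 g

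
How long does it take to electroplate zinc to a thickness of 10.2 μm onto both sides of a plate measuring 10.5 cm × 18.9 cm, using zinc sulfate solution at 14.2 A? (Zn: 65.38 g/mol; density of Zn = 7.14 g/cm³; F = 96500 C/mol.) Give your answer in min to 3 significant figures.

Plated area = 2 × 10.5 × 18.9 = 396.9 cm²
Volume = 396.9 × 10.2×10⁻⁴ cm = 0.4048 cm³
m(Zn) = 0.4048 × 7.14 = 2.890 g
n(Zn) = 2.890 / 65.38 = 0.04420 mol; n(e⁻) = 2 × 0.04420 = 0.08840 mol
Q = 0.08840 × 96500 = 8531 C
t = 8531 / 14.2 = 600.8 s = 10.0 min

10.0 min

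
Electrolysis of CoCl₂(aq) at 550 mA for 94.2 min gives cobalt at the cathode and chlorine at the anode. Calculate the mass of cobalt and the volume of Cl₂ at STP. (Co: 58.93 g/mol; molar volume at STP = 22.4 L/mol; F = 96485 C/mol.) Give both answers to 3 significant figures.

Q = 0.550 × 5652 = 3109 C; n(e⁻) = 3109 / 96485 = 0.03222 mol
Cathode: Co²⁺ + 2e⁻ → Co → n(Co) = 0.03222/2 = 0.01611 mol → 0.949 g
Anode: 2Cl⁻ → Cl₂ + 2e⁻ → n(Cl₂) = 0.03222/2 = 0.01611 mol → 0.361 L

0.949 g Co; 0.361 L Cl₂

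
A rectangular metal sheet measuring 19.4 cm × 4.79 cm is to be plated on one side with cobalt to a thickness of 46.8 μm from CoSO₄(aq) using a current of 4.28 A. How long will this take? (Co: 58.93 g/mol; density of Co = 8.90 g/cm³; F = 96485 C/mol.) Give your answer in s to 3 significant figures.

Plated area = 19.4 × 4.79 = 92.93 cm²
Volume = 92.93 × 46.8×10⁻⁴ cm = 0.4349 cm³
m(Co) = 0.4349 × 8.90 = 3.871 g
n(Co) = 3.871 / 58.93 = 0.06569 mol; n(e⁻) = 2 × 0.06569 = 0.1314 mol
Q = 0.1314 × 96485 = 12680 C
t = 12680 / 4.28 = 2963 s

2960 s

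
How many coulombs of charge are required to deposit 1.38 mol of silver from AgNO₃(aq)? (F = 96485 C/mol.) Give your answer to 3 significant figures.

Ag⁺ + e⁻ → Ag, so n(e⁻) = 1 × 1.38 = 1.380 mol
Q = 1.380 × 96485 = 1.331×10^5 C

1.33×10^5 C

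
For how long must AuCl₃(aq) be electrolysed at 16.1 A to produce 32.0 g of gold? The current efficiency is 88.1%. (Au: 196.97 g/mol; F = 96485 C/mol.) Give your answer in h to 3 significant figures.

n(Au) = 32.0 / 196.97 = 0.1625 mol
Au³⁺ + 3e⁻ → Au, so n(e⁻) = 3 × 0.1625 = 0.4875 mol
Q = 0.4875 × 96485 / 0.881 = 53390 C
t = Q / I = 53390 / 16.1 = 3316 s = 0.921 h

0.921 h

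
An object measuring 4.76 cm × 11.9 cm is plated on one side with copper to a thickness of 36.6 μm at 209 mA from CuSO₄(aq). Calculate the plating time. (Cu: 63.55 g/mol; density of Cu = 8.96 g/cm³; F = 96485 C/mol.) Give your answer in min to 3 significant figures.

450 min

Plated area = 4.76 × 11.9 = 56.64 cm²
Volume = 56.64 × 36.6×10⁻⁴ cm = 0.2073 cm³
m(Cu) = 0.2073 × 8.96 = 1.857 g
n(Cu) = 1.857 / 63.55 = 0.02922 mol; n(e⁻) = 2 × 0.02922 = 0.05844 mol
Q = 0.05844 × 96485 = 5639 C
t = 5639 / 0.209 = 26980 s = 450 min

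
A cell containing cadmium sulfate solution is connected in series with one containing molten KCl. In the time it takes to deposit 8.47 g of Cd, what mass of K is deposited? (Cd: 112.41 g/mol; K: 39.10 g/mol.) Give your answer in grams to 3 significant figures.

n(Cd) = 8.47 / 112.41 = 0.07535 mol
Cd²⁺ + 2e⁻ → Cd, so n(e⁻) = 2 × 0.07535 = 0.1507 mol
The cells are in series, so the same charge (and hence the same n(e⁻) = 0.1507 mol) passes through both.
K⁺ + e⁻ → K, so n(K) = 0.1507 mol
m(K) = 0.1507 × 39.10 = 5.89 g

5.89 g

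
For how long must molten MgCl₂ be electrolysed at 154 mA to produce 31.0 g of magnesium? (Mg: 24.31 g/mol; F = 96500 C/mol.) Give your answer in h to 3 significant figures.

n(Mg) = 31.0 / 24.31 = 1.275 mol
Mg²⁺ + 2e⁻ → Mg, so n(e⁻) = 2 × 1.275 = 2.550 mol
Q = 2.550 × 96500 = 2.461×10^5 C
t = Q / I = 2.461×10^5 / 0.154 = 1.598×10^6 s = 444 h

444 h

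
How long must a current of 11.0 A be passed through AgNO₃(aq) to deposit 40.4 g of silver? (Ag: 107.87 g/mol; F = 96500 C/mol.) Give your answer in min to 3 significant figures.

54.8 min

n(Ag) = 40.4 / 107.87 = 0.3745 mol
Ag⁺ + e⁻ → Ag, so n(e⁻) = 0.3745 mol
Q = 0.3745 × 96500 = 36140 C
t = Q / I = 36140 / 11.0 = 3285 s = 54.8 min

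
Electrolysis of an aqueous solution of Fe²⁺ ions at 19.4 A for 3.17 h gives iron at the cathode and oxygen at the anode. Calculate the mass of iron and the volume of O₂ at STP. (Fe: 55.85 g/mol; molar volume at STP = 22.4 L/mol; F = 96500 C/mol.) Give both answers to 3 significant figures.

Q = 19.4 × 11412 = 2.214×10^5 C; n(e⁻) = 2.214×10^5 / 96500 = 2.294 mol
Cathode: Fe²⁺ + 2e⁻ → Fe → n(Fe) = 2.294/2 = 1.147 mol → 64.1 g
Anode: 2H₂O → O₂ + 4H⁺ + 4e⁻ → n(O₂) = 2.294/4 = 0.5735 mol → 12.8 L

64.1 g Fe; 12.8 L O₂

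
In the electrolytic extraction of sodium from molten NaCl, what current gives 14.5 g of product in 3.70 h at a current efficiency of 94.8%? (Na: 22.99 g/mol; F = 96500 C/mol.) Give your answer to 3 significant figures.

n(Na) = 14.5 / 22.99 = 0.6307 mol
Na⁺ + e⁻ → Na, so n(e⁻) = 0.6307 mol
Q = 0.6307 × 96500 / 0.948 = 64200 C
I = Q / t = 64200 / 13320 s = 4.82 A

4.82 A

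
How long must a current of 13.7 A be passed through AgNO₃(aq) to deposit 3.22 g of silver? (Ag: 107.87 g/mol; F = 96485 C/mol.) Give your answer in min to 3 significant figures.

n(Ag) = 3.22 / 107.87 = 0.02985 mol
Ag⁺ + e⁻ → Ag, so n(e⁻) = 0.02985 mol
Q = 0.02985 × 96485 = 2880 C
t = Q / I = 2880 / 13.7 = 210.2 s = 3.50 min

3.50 min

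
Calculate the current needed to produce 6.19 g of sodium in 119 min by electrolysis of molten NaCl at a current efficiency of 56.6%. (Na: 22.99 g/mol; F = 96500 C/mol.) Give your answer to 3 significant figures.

6.43 A

n(Na) = 6.19 / 22.99 = 0.2692 mol
Na⁺ + e⁻ → Na, so n(e⁻) = 0.2692 mol
Q = 0.2692 × 96500 / 0.566 = 45900 C
I = Q / t = 45900 / 7140 s = 6.43 A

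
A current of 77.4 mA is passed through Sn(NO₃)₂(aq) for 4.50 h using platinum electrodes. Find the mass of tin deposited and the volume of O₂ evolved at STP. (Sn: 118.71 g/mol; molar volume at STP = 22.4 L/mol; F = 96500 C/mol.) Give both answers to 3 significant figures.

Q = 0.0774 × 16200 = 1254 C; n(e⁻) = 1254 / 96500 = 0.01299 mol
Cathode: Sn²⁺ + 2e⁻ → Sn → n(Sn) = 0.01299/2 = 0.006495 mol → 0.771 g
Anode: 2H₂O → O₂ + 4H⁺ + 4e⁻ → n(O₂) = 0.01299/4 = 0.003248 mol → 0.0728 L

0.771 g Sn; 0.0728 L O₂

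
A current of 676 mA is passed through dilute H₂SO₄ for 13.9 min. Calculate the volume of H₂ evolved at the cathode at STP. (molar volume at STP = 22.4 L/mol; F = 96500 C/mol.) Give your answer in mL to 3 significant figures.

Charge passed = 0.676 × 834 = 563.8 C
n(e⁻) = 563.8 / 96500 = 0.005842 mol
2H⁺ + 2e⁻ → H₂, so n(H₂) = 0.005842 / 2 = 0.002921 mol
V = 0.002921 × 22.4 = 0.06543 L
= 65.4 mL

65.4 mL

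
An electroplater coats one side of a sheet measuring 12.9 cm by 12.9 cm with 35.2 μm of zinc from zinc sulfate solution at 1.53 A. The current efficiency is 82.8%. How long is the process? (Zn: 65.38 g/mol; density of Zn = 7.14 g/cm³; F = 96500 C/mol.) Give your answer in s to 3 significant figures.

Plated area = 12.9 × 12.9 = 166.4 cm²
Volume = 166.4 × 35.2×10⁻⁴ cm = 0.5857 cm³
m(Zn) = 0.5857 × 7.14 = 4.182 g
n(Zn) = 4.182 / 65.38 = 0.06396 mol; n(e⁻) = 2 × 0.06396 = 0.1279 mol
Q = 0.1279 × 96500 / 0.828 = 14910 C
t = 14910 / 1.53 = 9745 s

9750 s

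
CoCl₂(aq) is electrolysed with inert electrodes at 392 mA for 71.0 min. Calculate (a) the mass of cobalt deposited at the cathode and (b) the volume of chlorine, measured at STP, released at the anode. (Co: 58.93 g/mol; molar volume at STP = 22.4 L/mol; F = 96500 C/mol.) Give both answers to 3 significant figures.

0.510 g Co; 0.194 L Cl₂

Q = 0.392 × 4260 = 1670 C; n(e⁻) = 1670 / 96500 = 0.01731 mol
Cathode: Co²⁺ + 2e⁻ → Co → n(Co) = 0.01731/2 = 0.008655 mol → 0.510 g
Anode: 2Cl⁻ → Cl₂ + 2e⁻ → n(Cl₂) = 0.01731/2 = 0.008655 mol → 0.194 L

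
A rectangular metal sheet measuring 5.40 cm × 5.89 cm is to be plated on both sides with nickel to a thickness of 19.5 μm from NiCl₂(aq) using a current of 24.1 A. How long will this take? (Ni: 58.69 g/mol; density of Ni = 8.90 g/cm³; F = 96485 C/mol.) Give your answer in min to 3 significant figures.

2.51 min

Plated area = 2 × 5.40 × 5.89 = 63.61 cm²
Volume = 63.61 × 19.5×10⁻⁴ cm = 0.1240 cm³
m(Ni) = 0.1240 × 8.90 = 1.104 g
n(Ni) = 1.104 / 58.69 = 0.01881 mol; n(e⁻) = 2 × 0.01881 = 0.03762 mol
Q = 0.03762 × 96485 = 3630 C
t = 3630 / 24.1 = 150.6 s = 2.51 min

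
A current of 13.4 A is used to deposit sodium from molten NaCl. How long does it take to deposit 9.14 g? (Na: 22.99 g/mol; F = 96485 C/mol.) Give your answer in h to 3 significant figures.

0.795 h

n(Na) = 9.14 / 22.99 = 0.3976 mol
Na⁺ + e⁻ → Na, so n(e⁻) = 0.3976 mol
Q = 0.3976 × 96485 = 38360 C
t = Q / I = 38360 / 13.4 = 2863 s = 0.795 h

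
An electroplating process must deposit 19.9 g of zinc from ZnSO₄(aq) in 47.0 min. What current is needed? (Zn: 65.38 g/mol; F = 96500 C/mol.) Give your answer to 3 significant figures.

n(Zn) = 19.9 / 65.38 = 0.3044 mol
Zn²⁺ + 2e⁻ → Zn, so n(e⁻) = 2 × 0.3044 = 0.6088 mol
Q = 0.6088 × 96500 = 58750 C
I = Q / t = 58750 / 2820 s = 20.8 A

20.8 A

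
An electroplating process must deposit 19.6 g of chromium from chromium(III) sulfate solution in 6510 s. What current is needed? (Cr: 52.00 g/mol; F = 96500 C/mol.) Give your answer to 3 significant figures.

16.8 A

n(Cr) = 19.6 / 52.00 = 0.3769 mol
Cr³⁺ + 3e⁻ → Cr, so n(e⁻) = 3 × 0.3769 = 1.131 mol
Q = 1.131 × 96500 = 1.091×10^5 C
I = Q / t = 1.091×10^5 / 6510 s = 16.8 A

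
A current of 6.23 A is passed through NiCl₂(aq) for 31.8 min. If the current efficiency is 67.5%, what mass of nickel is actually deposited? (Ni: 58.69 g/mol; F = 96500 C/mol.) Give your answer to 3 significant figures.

2.44 g

Q = 6.23 × 1908 = 11890 C
n(e⁻) = 11890 / 96500 = 0.1232 mol
Ni²⁺ + 2e⁻ → Ni, so theoretical m(Ni) = 0.06160 × 58.69 = 3.615 g
Actual mass = 67.5% × 3.615 = 2.44 g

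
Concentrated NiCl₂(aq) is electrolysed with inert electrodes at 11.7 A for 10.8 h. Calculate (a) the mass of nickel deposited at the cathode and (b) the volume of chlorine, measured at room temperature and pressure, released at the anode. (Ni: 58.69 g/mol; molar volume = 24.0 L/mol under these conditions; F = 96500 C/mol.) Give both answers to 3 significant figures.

Q = 11.7 × 38880 = 4.549×10^5 C; n(e⁻) = 4.549×10^5 / 96500 = 4.714 mol
Cathode: Ni²⁺ + 2e⁻ → Ni → n(Ni) = 4.714/2 = 2.357 mol → 138 g
Anode: 2Cl⁻ → Cl₂ + 2e⁻ → n(Cl₂) = 4.714/2 = 2.357 mol → 56.6 L

138 g Ni; 56.6 L Cl₂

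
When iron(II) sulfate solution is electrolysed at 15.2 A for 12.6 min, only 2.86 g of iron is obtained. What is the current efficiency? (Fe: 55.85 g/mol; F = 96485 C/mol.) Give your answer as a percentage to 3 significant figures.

Q = 15.2 × 756 = 11490 C
n(e⁻) = 11490 / 96485 = 0.1191 mol
Fe²⁺ + 2e⁻ → Fe, so theoretical n(Fe) = 0.05955 mol → 3.326 g
Efficiency = 2.86 / 3.326 = 0.8599 = 86.0%

86.0%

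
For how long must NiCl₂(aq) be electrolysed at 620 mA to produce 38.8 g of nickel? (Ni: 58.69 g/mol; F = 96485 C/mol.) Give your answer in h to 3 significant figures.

n(Ni) = 38.8 / 58.69 = 0.6611 mol
Ni²⁺ + 2e⁻ → Ni, so n(e⁻) = 2 × 0.6611 = 1.322 mol
Q = 1.322 × 96485 = 1.276×10^5 C
t = Q / I = 1.276×10^5 / 0.620 = 2.058×10^5 s = 57.2 h

57.2 h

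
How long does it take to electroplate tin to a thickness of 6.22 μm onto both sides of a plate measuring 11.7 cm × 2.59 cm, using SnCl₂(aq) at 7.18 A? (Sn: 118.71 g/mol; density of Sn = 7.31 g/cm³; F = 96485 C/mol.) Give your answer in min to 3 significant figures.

1.04 min

Plated area = 2 × 11.7 × 2.59 = 60.61 cm²
Volume = 60.61 × 6.22×10⁻⁴ cm = 0.03770 cm³
m(Sn) = 0.03770 × 7.31 = 0.2756 g
n(Sn) = 0.2756 / 118.71 = 0.002322 mol; n(e⁻) = 2 × 0.002322 = 0.004644 mol
Q = 0.004644 × 96485 = 448.1 C
t = 448.1 / 7.18 = 62.41 s = 1.04 min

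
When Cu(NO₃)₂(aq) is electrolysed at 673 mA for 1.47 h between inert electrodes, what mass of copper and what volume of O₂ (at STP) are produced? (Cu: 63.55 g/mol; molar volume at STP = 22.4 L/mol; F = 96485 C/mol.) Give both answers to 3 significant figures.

1.17 g Cu; 0.207 L O₂

Q = 0.673 × 5292 = 3562 C; n(e⁻) = 3562 / 96485 = 0.03692 mol
Cathode: Cu²⁺ + 2e⁻ → Cu → n(Cu) = 0.03692/2 = 0.01846 mol → 1.17 g
Anode: 2H₂O → O₂ + 4H⁺ + 4e⁻ → n(O₂) = 0.03692/4 = 0.009230 mol → 0.207 L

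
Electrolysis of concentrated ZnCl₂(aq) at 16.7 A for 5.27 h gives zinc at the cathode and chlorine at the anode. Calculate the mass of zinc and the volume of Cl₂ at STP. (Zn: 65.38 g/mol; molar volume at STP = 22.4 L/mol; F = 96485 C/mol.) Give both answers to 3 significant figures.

Q = 16.7 × 18972 = 3.168×10^5 C; n(e⁻) = 3.168×10^5 / 96485 = 3.283 mol
Cathode: Zn²⁺ + 2e⁻ → Zn → n(Zn) = 3.283/2 = 1.642 mol → 107 g
Anode: 2Cl⁻ → Cl₂ + 2e⁻ → n(Cl₂) = 3.283/2 = 1.642 mol → 36.8 L

107 g Zn; 36.8 L Cl₂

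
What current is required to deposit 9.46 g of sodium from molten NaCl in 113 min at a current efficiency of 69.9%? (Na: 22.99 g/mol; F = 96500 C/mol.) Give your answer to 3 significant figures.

n(Na) = 9.46 / 22.99 = 0.4115 mol
Na⁺ + e⁻ → Na, so n(e⁻) = 0.4115 mol
Q = 0.4115 × 96500 / 0.699 = 56810 C
I = Q / t = 56810 / 6780 s = 8.38 A

8.38 A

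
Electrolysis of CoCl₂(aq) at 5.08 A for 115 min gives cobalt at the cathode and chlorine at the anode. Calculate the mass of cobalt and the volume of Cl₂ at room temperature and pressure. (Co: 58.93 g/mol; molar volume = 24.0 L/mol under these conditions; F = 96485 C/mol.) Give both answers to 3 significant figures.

Q = 5.08 × 6900 = 35050 C; n(e⁻) = 35050 / 96485 = 0.3633 mol
Cathode: Co²⁺ + 2e⁻ → Co → n(Co) = 0.3633/2 = 0.1817 mol → 10.7 g
Anode: 2Cl⁻ → Cl₂ + 2e⁻ → n(Cl₂) = 0.3633/2 = 0.1817 mol → 4.36 L

10.7 g Co; 4.36 L Cl₂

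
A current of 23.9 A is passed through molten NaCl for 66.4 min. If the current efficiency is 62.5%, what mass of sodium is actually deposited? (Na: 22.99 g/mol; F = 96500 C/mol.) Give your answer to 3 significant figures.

14.2 g

Q = 23.9 × 3984 = 95220 C
n(e⁻) = 95220 / 96500 = 0.9867 mol
Na⁺ + e⁻ → Na, so theoretical m(Na) = 0.9867 × 22.99 = 22.68 g
Actual mass = 62.5% × 22.68 = 14.2 g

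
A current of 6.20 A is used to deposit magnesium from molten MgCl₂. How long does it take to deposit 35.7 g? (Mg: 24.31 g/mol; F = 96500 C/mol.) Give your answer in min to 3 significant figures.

n(Mg) = 35.7 / 24.31 = 1.469 mol
Mg²⁺ + 2e⁻ → Mg, so n(e⁻) = 2 × 1.469 = 2.938 mol
Q = 2.938 × 96500 = 2.835×10^5 C
t = Q / I = 2.835×10^5 / 6.20 = 45730 s = 762 min

762 min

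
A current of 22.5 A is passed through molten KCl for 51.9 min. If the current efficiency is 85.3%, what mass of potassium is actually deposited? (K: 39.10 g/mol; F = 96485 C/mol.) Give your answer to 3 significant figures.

24.2 g

Q = 22.5 × 3114 = 70070 C
n(e⁻) = 70070 / 96485 = 0.7262 mol
K⁺ + e⁻ → K, so theoretical m(K) = 0.7262 × 39.10 = 28.39 g
Actual mass = 85.3% × 28.39 = 24.2 g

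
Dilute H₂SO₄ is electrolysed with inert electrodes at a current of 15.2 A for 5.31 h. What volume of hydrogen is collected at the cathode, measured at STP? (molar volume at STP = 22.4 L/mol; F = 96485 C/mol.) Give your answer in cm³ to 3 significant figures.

33700 cm³

Q = It = 15.2 × 19116 = 2.906×10^5 C
n(e⁻) = Q/F = 2.906×10^5/96485 = 3.012 mol
2H⁺ + 2e⁻ → H₂, so n(H₂) = 3.012 / 2 = 1.506 mol
V = 1.506 × 22.4 = 33.73 L
= 33700 cm³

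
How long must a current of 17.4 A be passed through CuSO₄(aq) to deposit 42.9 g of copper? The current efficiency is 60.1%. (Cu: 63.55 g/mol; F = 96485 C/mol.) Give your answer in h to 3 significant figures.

3.46 h

n(Cu) = 42.9 / 63.55 = 0.6751 mol
Cu²⁺ + 2e⁻ → Cu, so n(e⁻) = 2 × 0.6751 = 1.350 mol
Q = 1.350 × 96485 / 0.601 = 2.167×10^5 C
t = Q / I = 2.167×10^5 / 17.4 = 12450 s = 3.46 h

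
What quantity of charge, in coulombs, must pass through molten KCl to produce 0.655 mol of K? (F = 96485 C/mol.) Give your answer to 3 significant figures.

63200 C

K⁺ + e⁻ → K, so n(e⁻) = 1 × 0.655 = 0.6550 mol
Q = 0.6550 × 96485 = 63200 C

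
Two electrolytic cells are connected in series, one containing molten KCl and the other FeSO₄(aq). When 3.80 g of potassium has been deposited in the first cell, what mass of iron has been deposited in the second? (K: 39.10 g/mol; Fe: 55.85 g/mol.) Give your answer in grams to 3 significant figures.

2.71 g

n(K) = 3.80 / 39.10 = 0.09719 mol
K⁺ + e⁻ → K, so n(e⁻) = 0.09719 mol
Since the cells are in series, n(e⁻) in the Fe cell is also 0.09719 mol.
Fe²⁺ + 2e⁻ → Fe, so n(Fe) = 0.09719 / 2 = 0.04860 mol
m(Fe) = 0.04860 × 55.85 = 2.71 g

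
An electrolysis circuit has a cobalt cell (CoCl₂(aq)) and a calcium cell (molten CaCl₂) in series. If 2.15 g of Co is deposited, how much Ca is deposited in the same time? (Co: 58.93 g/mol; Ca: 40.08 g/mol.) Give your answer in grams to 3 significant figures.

1.46 g

n(Co) = 2.15 / 58.93 = 0.03648 mol
Co²⁺ + 2e⁻ → Co, so n(e⁻) = 2 × 0.03648 = 0.07296 mol
The cells are in series, so the same charge (and hence the same n(e⁻) = 0.07296 mol) passes through both.
Ca²⁺ + 2e⁻ → Ca, so n(Ca) = 0.07296 / 2 = 0.03648 mol
m(Ca) = 0.03648 × 40.08 = 1.46 g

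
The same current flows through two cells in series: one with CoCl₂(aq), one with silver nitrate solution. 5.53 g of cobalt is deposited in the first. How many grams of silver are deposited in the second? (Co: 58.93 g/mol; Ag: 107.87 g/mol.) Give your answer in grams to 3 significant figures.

n(Co) = 5.53 / 58.93 = 0.09384 mol
Co²⁺ + 2e⁻ → Co, so n(e⁻) = 2 × 0.09384 = 0.1877 mol
Since the cells are in series, n(e⁻) in the Ag cell is also 0.1877 mol.
Ag⁺ + e⁻ → Ag, so n(Ag) = 0.1877 mol
m(Ag) = 0.1877 × 107.87 = 20.2 g

20.2 g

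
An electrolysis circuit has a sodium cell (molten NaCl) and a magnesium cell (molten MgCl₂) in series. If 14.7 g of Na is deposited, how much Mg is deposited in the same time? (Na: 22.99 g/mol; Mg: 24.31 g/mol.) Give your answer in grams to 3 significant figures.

n(Na) = 14.7 / 22.99 = 0.6394 mol
Na⁺ + e⁻ → Na, so n(e⁻) = 0.6394 mol
Same current for the same time ⇒ same n(e⁻) = 0.6394 mol in both cells.
Mg²⁺ + 2e⁻ → Mg, so n(Mg) = 0.6394 / 2 = 0.3197 mol
m(Mg) = 0.3197 × 24.31 = 7.77 g

7.77 g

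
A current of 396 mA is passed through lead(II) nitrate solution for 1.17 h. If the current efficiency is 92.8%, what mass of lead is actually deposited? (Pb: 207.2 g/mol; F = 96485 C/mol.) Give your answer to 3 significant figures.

Q = 0.396 × 4212 = 1668 C
n(e⁻) = 1668 / 96485 = 0.01729 mol
Pb²⁺ + 2e⁻ → Pb, so theoretical m(Pb) = 0.008645 × 207.2 = 1.791 g
Actual mass = 92.8% × 1.791 = 1.66 g

1.66 g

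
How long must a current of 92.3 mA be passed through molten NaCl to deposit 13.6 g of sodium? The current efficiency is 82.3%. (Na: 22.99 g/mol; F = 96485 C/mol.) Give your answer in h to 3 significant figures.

209 h

n(Na) = 13.6 / 22.99 = 0.5916 mol
Na⁺ + e⁻ → Na, so n(e⁻) = 0.5916 mol
Q = 0.5916 × 96485 / 0.823 = 69360 C
t = Q / I = 69360 / 0.0923 = 7.515×10^5 s = 209 h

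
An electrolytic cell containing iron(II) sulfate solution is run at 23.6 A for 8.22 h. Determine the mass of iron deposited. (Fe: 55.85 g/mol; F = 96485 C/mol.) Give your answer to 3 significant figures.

Q = It = 23.6 × 29592 = 6.984×10^5 C
n(e⁻) = 6.984×10^5 / 96485 = 7.238 mol
Fe²⁺ + 2e⁻ → Fe, so n(Fe) = 7.238 / 2 = 3.619 mol
m = 3.619 × 55.85 = 202 g

202 g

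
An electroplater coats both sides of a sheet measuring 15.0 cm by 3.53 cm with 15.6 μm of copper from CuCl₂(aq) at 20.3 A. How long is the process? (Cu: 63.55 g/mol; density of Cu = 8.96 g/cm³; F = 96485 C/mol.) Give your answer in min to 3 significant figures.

3.69 min

Plated area = 2 × 15.0 × 3.53 = 105.9 cm²
Volume = 105.9 × 15.6×10⁻⁴ cm = 0.1652 cm³
m(Cu) = 0.1652 × 8.96 = 1.480 g
n(Cu) = 1.480 / 63.55 = 0.02329 mol; n(e⁻) = 2 × 0.02329 = 0.04658 mol
Q = 0.04658 × 96485 = 4494 C
t = 4494 / 20.3 = 221.4 s = 3.69 min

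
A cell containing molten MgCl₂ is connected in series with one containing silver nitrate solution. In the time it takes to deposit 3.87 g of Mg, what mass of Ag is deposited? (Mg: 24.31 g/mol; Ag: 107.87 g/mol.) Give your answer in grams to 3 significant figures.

34.3 g

n(Mg) = 3.87 / 24.31 = 0.1592 mol
Mg²⁺ + 2e⁻ → Mg, so n(e⁻) = 2 × 0.1592 = 0.3184 mol
Since the cells are in series, n(e⁻) in the Ag cell is also 0.3184 mol.
Ag⁺ + e⁻ → Ag, so n(Ag) = 0.3184 mol
m(Ag) = 0.3184 × 107.87 = 34.3 g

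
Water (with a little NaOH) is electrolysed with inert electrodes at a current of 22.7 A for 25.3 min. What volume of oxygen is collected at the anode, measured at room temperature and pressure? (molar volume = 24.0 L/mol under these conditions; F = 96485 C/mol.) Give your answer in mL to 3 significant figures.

2140 mL

Charge passed = 22.7 × 1518 = 34460 C
n(e⁻) = Q/F = 34460/96485 = 0.3572 mol
2H₂O → O₂ + 4H⁺ + 4e⁻, so n(O₂) = 0.3572 / 4 = 0.08930 mol
V = 0.08930 × 24.0 = 2.143 L
= 2140 mL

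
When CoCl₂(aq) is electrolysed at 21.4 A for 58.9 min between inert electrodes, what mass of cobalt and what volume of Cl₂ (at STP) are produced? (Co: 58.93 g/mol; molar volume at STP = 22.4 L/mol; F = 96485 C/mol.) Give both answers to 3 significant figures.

23.1 g Co; 8.78 L Cl₂

Q = 21.4 × 3534 = 75630 C; n(e⁻) = 75630 / 96485 = 0.7839 mol
Cathode: Co²⁺ + 2e⁻ → Co → n(Co) = 0.7839/2 = 0.3920 mol → 23.1 g
Anode: 2Cl⁻ → Cl₂ + 2e⁻ → n(Cl₂) = 0.7839/2 = 0.3920 mol → 8.78 L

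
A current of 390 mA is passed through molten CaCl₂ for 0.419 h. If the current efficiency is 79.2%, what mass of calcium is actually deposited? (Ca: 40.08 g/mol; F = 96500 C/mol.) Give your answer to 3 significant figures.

Q = 0.390 × 1508.4 = 588.3 C
n(e⁻) = 588.3 / 96500 = 0.006096 mol
Ca²⁺ + 2e⁻ → Ca, so theoretical m(Ca) = 0.003048 × 40.08 = 0.1222 g
Actual mass = 79.2% × 0.1222 = 0.0968 g

0.0968 g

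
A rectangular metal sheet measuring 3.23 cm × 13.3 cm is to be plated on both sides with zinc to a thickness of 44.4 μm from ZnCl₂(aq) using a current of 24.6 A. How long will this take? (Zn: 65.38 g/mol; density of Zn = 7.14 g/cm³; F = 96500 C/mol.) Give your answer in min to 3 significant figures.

Plated area = 2 × 3.23 × 13.3 = 85.92 cm²
Volume = 85.92 × 44.4×10⁻⁴ cm = 0.3815 cm³
m(Zn) = 0.3815 × 7.14 = 2.724 g
n(Zn) = 2.724 / 65.38 = 0.04166 mol; n(e⁻) = 2 × 0.04166 = 0.08332 mol
Q = 0.08332 × 96500 = 8040 C
t = 8040 / 24.6 = 326.8 s = 5.45 min

5.45 min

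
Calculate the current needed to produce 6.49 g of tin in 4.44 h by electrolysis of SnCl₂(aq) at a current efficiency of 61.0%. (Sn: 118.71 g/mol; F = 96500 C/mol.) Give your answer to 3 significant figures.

n(Sn) = 6.49 / 118.71 = 0.05467 mol
Sn²⁺ + 2e⁻ → Sn, so n(e⁻) = 2 × 0.05467 = 0.1093 mol
Q = 0.1093 × 96500 / 0.610 = 17290 C
I = Q / t = 17290 / 15984 s = 1.08 A

1.08 A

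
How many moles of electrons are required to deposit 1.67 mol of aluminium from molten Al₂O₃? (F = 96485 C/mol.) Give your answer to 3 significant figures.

Al³⁺ + 3e⁻ → Al, so n(e⁻) = 3 × 1.67 = 5.010 mol

5.01 mol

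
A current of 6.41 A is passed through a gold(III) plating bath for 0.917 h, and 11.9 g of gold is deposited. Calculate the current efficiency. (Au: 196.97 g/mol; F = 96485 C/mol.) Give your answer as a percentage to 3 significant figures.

Q = 6.41 × 3301.2 = 21160 C
n(e⁻) = 21160 / 96485 = 0.2193 mol
Au³⁺ + 3e⁻ → Au, so theoretical n(Au) = 0.07310 mol → 14.40 g
Efficiency = 11.9 / 14.40 = 0.8264 = 82.6%

82.6%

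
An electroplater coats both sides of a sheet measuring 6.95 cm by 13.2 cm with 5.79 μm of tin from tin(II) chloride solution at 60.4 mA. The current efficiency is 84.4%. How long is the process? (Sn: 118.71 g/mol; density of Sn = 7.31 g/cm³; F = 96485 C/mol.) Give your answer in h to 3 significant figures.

6.88 h

Plated area = 2 × 6.95 × 13.2 = 183.5 cm²
Volume = 183.5 × 5.79×10⁻⁴ cm = 0.1062 cm³
m(Sn) = 0.1062 × 7.31 = 0.7763 g
n(Sn) = 0.7763 / 118.71 = 0.006539 mol; n(e⁻) = 2 × 0.006539 = 0.01308 mol
Q = 0.01308 × 96485 / 0.844 = 1495 C
t = 1495 / 0.0604 = 24750 s = 6.88 h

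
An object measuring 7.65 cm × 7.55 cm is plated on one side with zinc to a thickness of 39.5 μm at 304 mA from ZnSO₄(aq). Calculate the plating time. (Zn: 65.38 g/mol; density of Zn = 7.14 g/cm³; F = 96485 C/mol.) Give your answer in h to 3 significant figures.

4.39 h

Plated area = 7.65 × 7.55 = 57.76 cm²
Volume = 57.76 × 39.5×10⁻⁴ cm = 0.2282 cm³
m(Zn) = 0.2282 × 7.14 = 1.629 g
n(Zn) = 1.629 / 65.38 = 0.02492 mol; n(e⁻) = 2 × 0.02492 = 0.04984 mol
Q = 0.04984 × 96485 = 4809 C
t = 4809 / 0.304 = 15820 s = 4.39 h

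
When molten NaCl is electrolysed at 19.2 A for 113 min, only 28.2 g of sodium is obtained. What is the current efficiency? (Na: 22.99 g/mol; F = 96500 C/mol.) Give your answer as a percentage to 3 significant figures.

90.9%

Q = 19.2 × 6780 = 1.302×10^5 C
n(e⁻) = 1.302×10^5 / 96500 = 1.349 mol
Na⁺ + e⁻ → Na, so theoretical n(Na) = 1.349 mol → 31.01 g
Efficiency = 28.2 / 31.01 = 0.9094 = 90.9%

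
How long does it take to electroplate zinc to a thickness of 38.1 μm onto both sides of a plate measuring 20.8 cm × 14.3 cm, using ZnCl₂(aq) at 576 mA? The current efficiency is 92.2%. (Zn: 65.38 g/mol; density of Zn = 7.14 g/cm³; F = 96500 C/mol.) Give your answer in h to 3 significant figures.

Plated area = 2 × 20.8 × 14.3 = 594.9 cm²
Volume = 594.9 × 38.1×10⁻⁴ cm = 2.267 cm³
m(Zn) = 2.267 × 7.14 = 16.19 g
n(Zn) = 16.19 / 65.38 = 0.2476 mol; n(e⁻) = 2 × 0.2476 = 0.4952 mol
Q = 0.4952 × 96500 / 0.922 = 51830 C
t = 51830 / 0.576 = 89980 s = 25.0 h

25.0 h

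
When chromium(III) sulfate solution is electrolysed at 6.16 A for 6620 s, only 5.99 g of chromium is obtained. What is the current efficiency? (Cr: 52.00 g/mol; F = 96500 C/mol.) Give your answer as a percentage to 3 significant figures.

Q = 6.16 × 6620 = 40780 C
n(e⁻) = 40780 / 96500 = 0.4226 mol
Cr³⁺ + 3e⁻ → Cr, so theoretical n(Cr) = 0.1409 mol → 7.327 g
Efficiency = 5.99 / 7.327 = 0.8175 = 81.8%

81.8%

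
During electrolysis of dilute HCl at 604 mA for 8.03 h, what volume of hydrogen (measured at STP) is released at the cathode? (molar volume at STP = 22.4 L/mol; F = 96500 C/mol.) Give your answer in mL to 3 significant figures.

Charge passed = 0.604 × 28908 = 17460 C
Moles of electrons = 17460 / 96500 = 0.1809 mol
2H⁺ + 2e⁻ → H₂, so n(H₂) = 0.1809 / 2 = 0.09045 mol
V = 0.09045 × 22.4 = 2.026 L
= 2030 mL

2030 mL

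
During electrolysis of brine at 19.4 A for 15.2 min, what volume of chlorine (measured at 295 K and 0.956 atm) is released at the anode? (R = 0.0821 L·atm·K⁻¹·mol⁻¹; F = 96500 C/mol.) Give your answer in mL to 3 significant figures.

2320 mL

Q = 19.4 A × 912 s = 17690 C
n(e⁻) = 17690 / 96500 = 0.1833 mol
2Cl⁻ → Cl₂ + 2e⁻, so n(Cl₂) = 0.1833 / 2 = 0.09165 mol
V = nRT/P = 0.09165 × 0.0821 × 295 / 0.956 = 2.322 L
= 2320 mL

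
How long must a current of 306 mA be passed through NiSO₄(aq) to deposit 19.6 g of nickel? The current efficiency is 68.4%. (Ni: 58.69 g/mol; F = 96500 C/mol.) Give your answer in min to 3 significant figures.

5130 min

n(Ni) = 19.6 / 58.69 = 0.3340 mol
Ni²⁺ + 2e⁻ → Ni, so n(e⁻) = 2 × 0.3340 = 0.6680 mol
Q = 0.6680 × 96500 / 0.684 = 94240 C
t = Q / I = 94240 / 0.306 = 3.080×10^5 s = 5130 min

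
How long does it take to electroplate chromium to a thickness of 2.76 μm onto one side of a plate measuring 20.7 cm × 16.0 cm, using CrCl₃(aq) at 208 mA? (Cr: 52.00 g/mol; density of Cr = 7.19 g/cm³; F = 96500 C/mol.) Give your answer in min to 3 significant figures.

Plated area = 20.7 × 16.0 = 331.2 cm²
Volume = 331.2 × 2.76×10⁻⁴ cm = 0.09141 cm³
m(Cr) = 0.09141 × 7.19 = 0.6572 g
n(Cr) = 0.6572 / 52.00 = 0.01264 mol; n(e⁻) = 3 × 0.01264 = 0.03792 mol
Q = 0.03792 × 96500 = 3659 C
t = 3659 / 0.208 = 17590 s = 293 min

293 min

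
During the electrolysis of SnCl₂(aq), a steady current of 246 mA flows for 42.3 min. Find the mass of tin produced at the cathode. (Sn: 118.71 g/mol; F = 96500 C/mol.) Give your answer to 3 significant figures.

Q = 0.246 A × 2538 s = 624.3 C
n(e⁻) = 624.3 / 96500 = 0.006469 mol
Sn²⁺ + 2e⁻ → Sn, so n(Sn) = 0.006469 / 2 = 0.003235 mol
m = 0.003235 × 118.71 = 0.384 g

0.384 g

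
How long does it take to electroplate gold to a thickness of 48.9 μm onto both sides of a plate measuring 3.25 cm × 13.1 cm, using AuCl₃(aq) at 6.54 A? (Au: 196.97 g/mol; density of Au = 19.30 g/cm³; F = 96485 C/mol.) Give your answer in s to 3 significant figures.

Plated area = 2 × 3.25 × 13.1 = 85.15 cm²
Volume = 85.15 × 48.9×10⁻⁴ cm = 0.4164 cm³
m(Au) = 0.4164 × 19.30 = 8.037 g
n(Au) = 8.037 / 196.97 = 0.04080 mol; n(e⁻) = 3 × 0.04080 = 0.1224 mol
Q = 0.1224 × 96485 = 11810 C
t = 11810 / 6.54 = 1806 s

1810 s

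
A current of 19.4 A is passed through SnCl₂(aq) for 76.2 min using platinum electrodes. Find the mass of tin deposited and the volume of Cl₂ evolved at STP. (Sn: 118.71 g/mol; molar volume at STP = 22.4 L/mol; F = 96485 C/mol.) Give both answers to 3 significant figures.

54.6 g Sn; 10.3 L Cl₂

Q = 19.4 × 4572 = 88700 C; n(e⁻) = 88700 / 96485 = 0.9193 mol
Cathode: Sn²⁺ + 2e⁻ → Sn → n(Sn) = 0.9193/2 = 0.4597 mol → 54.6 g
Anode: 2Cl⁻ → Cl₂ + 2e⁻ → n(Cl₂) = 0.9193/2 = 0.4597 mol → 10.3 L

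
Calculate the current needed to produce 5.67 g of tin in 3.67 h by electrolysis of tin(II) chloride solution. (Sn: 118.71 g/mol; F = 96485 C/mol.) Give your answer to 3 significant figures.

n(Sn) = 5.67 / 118.71 = 0.04776 mol
Sn²⁺ + 2e⁻ → Sn, so n(e⁻) = 2 × 0.04776 = 0.09552 mol
Q = 0.09552 × 96485 = 9216 C
I = Q / t = 9216 / 13212 s = 0.698 A

0.698 A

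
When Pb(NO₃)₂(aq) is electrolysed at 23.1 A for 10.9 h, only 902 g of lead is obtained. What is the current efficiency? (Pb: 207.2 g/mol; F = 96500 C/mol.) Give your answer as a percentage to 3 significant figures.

92.7%

Q = 23.1 × 39240 = 9.064×10^5 C
n(e⁻) = 9.064×10^5 / 96500 = 9.393 mol
Pb²⁺ + 2e⁻ → Pb, so theoretical n(Pb) = 4.697 mol → 973.2 g
Efficiency = 902 / 973.2 = 0.9268 = 92.7%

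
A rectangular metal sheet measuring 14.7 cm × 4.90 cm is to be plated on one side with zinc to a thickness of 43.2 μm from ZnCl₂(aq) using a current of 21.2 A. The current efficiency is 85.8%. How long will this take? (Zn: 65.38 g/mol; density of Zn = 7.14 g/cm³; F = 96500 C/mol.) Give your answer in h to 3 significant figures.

Plated area = 14.7 × 4.90 = 72.03 cm²
Volume = 72.03 × 43.2×10⁻⁴ cm = 0.3112 cm³
m(Zn) = 0.3112 × 7.14 = 2.222 g
n(Zn) = 2.222 / 65.38 = 0.03399 mol; n(e⁻) = 2 × 0.03399 = 0.06798 mol
Q = 0.06798 × 96500 / 0.858 = 7646 C
t = 7646 / 21.2 = 360.7 s = 0.100 h

0.100 h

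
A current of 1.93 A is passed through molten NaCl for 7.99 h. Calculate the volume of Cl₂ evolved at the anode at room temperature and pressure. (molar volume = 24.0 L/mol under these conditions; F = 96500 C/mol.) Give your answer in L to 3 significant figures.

Q = 1.93 A × 28764 s = 55510 C
n(e⁻) = Q/F = 55510/96500 = 0.5752 mol
2Cl⁻ → Cl₂ + 2e⁻, so n(Cl₂) = 0.5752 / 2 = 0.2876 mol
V = 0.2876 × 24.0 = 6.902 L

6.90 L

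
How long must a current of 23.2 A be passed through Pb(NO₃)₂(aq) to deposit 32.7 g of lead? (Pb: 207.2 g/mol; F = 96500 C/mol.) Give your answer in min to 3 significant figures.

21.9 min

n(Pb) = 32.7 / 207.2 = 0.1578 mol
Pb²⁺ + 2e⁻ → Pb, so n(e⁻) = 2 × 0.1578 = 0.3156 mol
Q = 0.3156 × 96500 = 30460 C
t = Q / I = 30460 / 23.2 = 1313 s = 21.9 min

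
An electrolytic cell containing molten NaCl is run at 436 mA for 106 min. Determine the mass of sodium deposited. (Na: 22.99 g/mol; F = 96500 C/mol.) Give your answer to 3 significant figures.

0.661 g

Charge passed = 0.436 × 6360 = 2773 C
n(e⁻) = 2773 / 96500 = 0.02874 mol
Na⁺ + e⁻ → Na, so n(Na) = 0.02874 mol
m = 0.02874 × 22.99 = 0.661 g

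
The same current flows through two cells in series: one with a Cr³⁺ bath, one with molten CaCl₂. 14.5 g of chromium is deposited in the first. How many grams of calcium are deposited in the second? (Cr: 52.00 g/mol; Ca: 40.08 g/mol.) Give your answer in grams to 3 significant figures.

16.8 g

n(Cr) = 14.5 / 52.00 = 0.2788 mol
Cr³⁺ + 3e⁻ → Cr, so n(e⁻) = 3 × 0.2788 = 0.8364 mol
In series, the same 0.8364 mol of electrons flows through the second cell.
Ca²⁺ + 2e⁻ → Ca, so n(Ca) = 0.8364 / 2 = 0.4182 mol
m(Ca) = 0.4182 × 40.08 = 16.8 g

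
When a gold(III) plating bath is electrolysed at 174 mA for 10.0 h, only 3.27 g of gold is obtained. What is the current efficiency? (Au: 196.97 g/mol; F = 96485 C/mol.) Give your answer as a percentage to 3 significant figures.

76.7%

Q = 0.174 × 36000 = 6264 C
n(e⁻) = 6264 / 96485 = 0.06492 mol
Au³⁺ + 3e⁻ → Au, so theoretical n(Au) = 0.02164 mol → 4.262 g
Efficiency = 3.27 / 4.262 = 0.7672 = 76.7%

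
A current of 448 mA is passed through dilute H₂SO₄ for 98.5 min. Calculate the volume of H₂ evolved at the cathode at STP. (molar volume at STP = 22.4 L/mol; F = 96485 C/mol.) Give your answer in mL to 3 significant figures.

307 mL

Charge passed = 0.448 × 5910 = 2648 C
n(e⁻) = 2648 / 96485 = 0.02744 mol
2H⁺ + 2e⁻ → H₂, so n(H₂) = 0.02744 / 2 = 0.01372 mol
V = 0.01372 × 22.4 = 0.3073 L
= 307 mL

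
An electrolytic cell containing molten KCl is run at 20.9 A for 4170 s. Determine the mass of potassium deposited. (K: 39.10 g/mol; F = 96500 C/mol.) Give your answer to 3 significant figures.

Q = It = 20.9 × 4170 = 87150 C
n(e⁻) = Q/F = 87150/96500 = 0.9031 mol
K⁺ + e⁻ → K, so n(K) = 0.9031 mol
m = 0.9031 × 39.10 = 35.3 g

35.3 g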